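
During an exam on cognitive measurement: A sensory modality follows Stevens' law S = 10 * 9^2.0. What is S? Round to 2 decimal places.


S = 10 * 9^2.0
9^2.0 = 81.0
S = 10 * 81.0
= 810.00


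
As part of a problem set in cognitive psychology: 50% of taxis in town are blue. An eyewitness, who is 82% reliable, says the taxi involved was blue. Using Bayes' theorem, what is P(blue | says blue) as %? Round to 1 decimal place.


P(blue | says blue) = P(says blue | blue)*P(blue) / [P(says blue | blue)*P(blue) + P(says blue | not blue)*P(not blue)]
Numerator = 0.82 * 0.5 = 0.41
False identification = 0.18 * 0.5 = 0.09
P = 0.41 / (0.41 + 0.09)
= 0.41 / 0.5
As percentage = 82.0


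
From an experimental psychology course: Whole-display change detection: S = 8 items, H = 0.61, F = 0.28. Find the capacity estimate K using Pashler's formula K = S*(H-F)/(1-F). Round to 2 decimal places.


K = S * (H - F) / (1 - F)
H - F = 0.33
1 - F = 0.72
K = 8 * 0.33 / 0.72
= 3.67


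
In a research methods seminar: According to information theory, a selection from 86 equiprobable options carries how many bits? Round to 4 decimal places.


H = log2(n)
H = log2(86)
= 6.4263


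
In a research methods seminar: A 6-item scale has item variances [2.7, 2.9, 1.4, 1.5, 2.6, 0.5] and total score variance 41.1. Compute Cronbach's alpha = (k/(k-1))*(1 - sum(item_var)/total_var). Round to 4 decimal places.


alpha = (k/(k-1)) * (1 - sum(s_i^2)/s_total^2)
sum(item variances) = 11.6
k/(k-1) = 6/5 = 1.2
1 - 11.6/41.1 = 1 - 0.282238 = 0.717762
alpha = 1.2 * 0.717762
= 0.8613


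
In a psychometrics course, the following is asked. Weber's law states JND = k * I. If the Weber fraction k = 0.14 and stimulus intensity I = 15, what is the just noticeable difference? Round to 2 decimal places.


JND = k * I
JND = 0.14 * 15
= 2.10


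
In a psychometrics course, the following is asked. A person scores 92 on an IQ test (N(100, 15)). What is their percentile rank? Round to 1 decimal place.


z = (IQ - mean) / SD
z = (92 - 100) / 15 = -0.5333
Percentile = Phi(-0.5333) * 100
Phi(-0.5333) = 0.296913
= 29.7


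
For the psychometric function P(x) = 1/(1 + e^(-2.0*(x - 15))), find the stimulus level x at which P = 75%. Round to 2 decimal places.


At P = 0.75: 0.75 = 1/(1 + e^(-k*(x-x0)))
Solving: e^(-k*(x-x0)) = 1/3
x = x0 + ln(3)/k
ln(3) = 1.0986
x = 15 + 1.0986/2.0
= 15 + 0.5493
= 15.55


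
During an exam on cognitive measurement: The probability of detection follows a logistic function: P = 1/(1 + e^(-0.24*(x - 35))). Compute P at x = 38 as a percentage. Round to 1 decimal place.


P(x) = 1/(1 + e^(-0.24*(38 - 35)))
Exponent = -0.24 * 3 = -0.72
e^(-0.72) = 0.486752
P = 1/(1 + 0.486752) = 0.672607
Percentage = 67.3


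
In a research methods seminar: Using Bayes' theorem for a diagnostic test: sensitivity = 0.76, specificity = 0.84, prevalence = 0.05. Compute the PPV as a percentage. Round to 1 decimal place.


PPV = (sens * prev) / (sens * prev + (1-spec) * (1-prev))
Numerator = 0.76 * 0.05 = 0.038
P(positive and no disease) = (1 - spec) * (1 - prev) = (1 - 0.84) * (1 - 0.05) = 0.152
Denominator = 0.038 + 0.152 = 0.19
PPV = 0.038 / 0.19 = 0.2
As percentage = 20.0


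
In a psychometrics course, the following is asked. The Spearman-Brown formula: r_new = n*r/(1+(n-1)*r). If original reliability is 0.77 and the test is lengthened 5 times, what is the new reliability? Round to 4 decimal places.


r_new = n*r / (1 + (n-1)*r)
Numerator = 5 * 0.77 = 3.85
Denominator = 1 + 4 * 0.77 = 4.08
r_new = 3.85 / 4.08
= 0.9436


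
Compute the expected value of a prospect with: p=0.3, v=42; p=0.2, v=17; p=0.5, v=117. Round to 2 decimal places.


EU = sum(p_i * v_i)
0.3 * 42 = 12.6
0.2 * 17 = 3.4
0.5 * 117 = 58.5
EU = 12.6 + 3.4 + 58.5
= 74.50


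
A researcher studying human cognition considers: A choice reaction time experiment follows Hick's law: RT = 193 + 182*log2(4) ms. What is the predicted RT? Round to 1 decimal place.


RT = 193 + 182 * log2(4)
log2(4) = 2.0
RT = 193 + 182 * 2.0
= 193 + 364.0
= 557.0 ms


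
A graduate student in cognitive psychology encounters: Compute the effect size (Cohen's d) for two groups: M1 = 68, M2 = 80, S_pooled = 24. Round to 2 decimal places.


Cohen's d = (M1 - M2) / S_pooled
= (68 - 80) / 24
= -12 / 24
= -0.50


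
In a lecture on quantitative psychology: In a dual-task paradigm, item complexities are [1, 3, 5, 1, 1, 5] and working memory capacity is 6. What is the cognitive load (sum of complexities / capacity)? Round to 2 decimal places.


Total complexity = 1 + 3 + 5 + 1 + 1 + 5 = 16
Load = total / capacity = 16 / 6
= 2.67


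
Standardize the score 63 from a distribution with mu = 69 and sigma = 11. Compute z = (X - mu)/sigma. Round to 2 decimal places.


z = (X - mu) / sigma
= (63 - 69) / 11
= -6 / 11
= -0.55


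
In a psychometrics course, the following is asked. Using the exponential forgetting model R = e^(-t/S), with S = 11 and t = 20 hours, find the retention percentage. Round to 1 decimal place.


R = e^(-t/S)
-t/S = -20/11 = -1.818182
R = e^(-1.818182) = 0.162321
Percentage = 0.162321 * 100
= 16.2


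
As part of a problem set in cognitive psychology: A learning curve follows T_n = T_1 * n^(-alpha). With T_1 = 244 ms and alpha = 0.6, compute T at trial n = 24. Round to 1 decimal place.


T_n = 244 * 24^(-0.6)
24^(-0.6) = 0.14855
T_n = 244 * 0.14855
= 36.2 ms


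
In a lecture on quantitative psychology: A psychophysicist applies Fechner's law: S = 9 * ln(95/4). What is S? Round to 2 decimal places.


S = 9 * ln(95/4)
I/I0 = 23.75
ln(23.75) = 3.1676
S = 9 * 3.1676
= 28.51


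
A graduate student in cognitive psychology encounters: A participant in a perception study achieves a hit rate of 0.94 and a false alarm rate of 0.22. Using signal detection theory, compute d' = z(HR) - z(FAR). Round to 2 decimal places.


d' = z(HR) - z(FAR)
z(0.94) = 1.5548
z(0.22) = -0.7722
d' = 1.5548 - -0.7722
= 2.33


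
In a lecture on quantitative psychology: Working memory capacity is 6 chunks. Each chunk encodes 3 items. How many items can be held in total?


Total items = chunks * items_per_chunk
= 6 * 3
= 18


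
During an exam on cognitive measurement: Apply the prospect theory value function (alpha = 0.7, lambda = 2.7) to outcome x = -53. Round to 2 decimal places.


Since x = -53 < 0, use v(x) = -lambda*(-x)^alpha
(-x) = 53
53^0.7 = 16.1062
v(-53) = -2.7 * 16.1062
= -43.49


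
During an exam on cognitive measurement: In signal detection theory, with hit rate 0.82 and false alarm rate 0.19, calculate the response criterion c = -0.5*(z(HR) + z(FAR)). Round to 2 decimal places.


c = -0.5 * (z(HR) + z(FAR))
z(0.82) = 0.9154
z(0.19) = -0.8779
c = -0.5 * (0.9154 + -0.8779)
= -0.5 * 0.0375
= -0.02


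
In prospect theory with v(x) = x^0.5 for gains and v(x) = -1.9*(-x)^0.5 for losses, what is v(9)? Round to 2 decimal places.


Since x = 9 >= 0, use v(x) = x^0.5
9^0.5 = 3.0
v(9) = 3.00


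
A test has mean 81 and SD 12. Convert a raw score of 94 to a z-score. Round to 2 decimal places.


z = (X - mu) / sigma
= (94 - 81) / 12
= 13 / 12
= 1.08


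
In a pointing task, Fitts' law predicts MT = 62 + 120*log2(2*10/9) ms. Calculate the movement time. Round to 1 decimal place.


MT = 62 + 120 * log2(2*10/9)
2D/W = 2.222222
log2(2.222222) = 1.152
MT = 62 + 120 * 1.152
= 200.2 ms


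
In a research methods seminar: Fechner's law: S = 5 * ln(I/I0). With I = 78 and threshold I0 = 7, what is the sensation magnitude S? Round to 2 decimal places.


S = 5 * ln(78/7)
I/I0 = 11.142857
ln(11.142857) = 2.4108
S = 5 * 2.4108
= 12.05


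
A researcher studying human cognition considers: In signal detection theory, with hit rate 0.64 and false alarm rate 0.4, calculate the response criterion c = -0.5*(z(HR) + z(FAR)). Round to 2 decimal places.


c = -0.5 * (z(HR) + z(FAR))
z(0.64) = 0.3585
z(0.4) = -0.2533
c = -0.5 * (0.3585 + -0.2533)
= -0.5 * 0.1052
= -0.05


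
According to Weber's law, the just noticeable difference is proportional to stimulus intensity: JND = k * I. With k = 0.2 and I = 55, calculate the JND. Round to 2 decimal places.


JND = k * I
JND = 0.2 * 55
= 11.00


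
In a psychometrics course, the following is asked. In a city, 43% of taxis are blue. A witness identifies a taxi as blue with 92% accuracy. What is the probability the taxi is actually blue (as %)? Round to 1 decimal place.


P(blue | says blue) = P(says blue | blue)*P(blue) / [P(says blue | blue)*P(blue) + P(says blue | not blue)*P(not blue)]
Numerator = 0.92 * 0.43 = 0.3956
False identification = 0.08 * 0.57 = 0.0456
P = 0.3956 / (0.3956 + 0.0456)
= 0.3956 / 0.4412
As percentage = 89.7


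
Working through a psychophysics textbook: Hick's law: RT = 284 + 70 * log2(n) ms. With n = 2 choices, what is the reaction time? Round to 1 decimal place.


RT = 284 + 70 * log2(2)
log2(2) = 1.0
RT = 284 + 70 * 1.0
= 284 + 70.0
= 354.0 ms


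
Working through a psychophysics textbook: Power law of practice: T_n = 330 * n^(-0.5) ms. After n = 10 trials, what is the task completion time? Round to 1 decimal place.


T_n = 330 * 10^(-0.5)
10^(-0.5) = 0.316228
T_n = 330 * 0.316228
= 104.4 ms


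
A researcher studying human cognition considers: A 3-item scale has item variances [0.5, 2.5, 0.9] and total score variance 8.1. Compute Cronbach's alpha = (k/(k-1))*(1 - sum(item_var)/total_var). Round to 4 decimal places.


alpha = (k/(k-1)) * (1 - sum(s_i^2)/s_total^2)
sum(item variances) = 3.9
k/(k-1) = 3/2 = 1.5
1 - 3.9/8.1 = 1 - 0.481481 = 0.518519
alpha = 1.5 * 0.518519
= 0.7778


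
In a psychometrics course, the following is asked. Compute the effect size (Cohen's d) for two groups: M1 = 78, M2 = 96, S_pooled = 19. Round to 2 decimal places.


Cohen's d = (M1 - M2) / S_pooled
= (78 - 96) / 19
= -18 / 19
= -0.95


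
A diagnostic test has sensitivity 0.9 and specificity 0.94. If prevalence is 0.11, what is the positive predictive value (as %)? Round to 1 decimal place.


PPV = (sens * prev) / (sens * prev + (1-spec) * (1-prev))
Numerator = 0.9 * 0.11 = 0.099
P(positive and no disease) = (1 - spec) * (1 - prev) = (1 - 0.94) * (1 - 0.11) = 0.0534
Denominator = 0.099 + 0.0534 = 0.1524
PPV = 0.099 / 0.1524 = 0.649606
As percentage = 65.0


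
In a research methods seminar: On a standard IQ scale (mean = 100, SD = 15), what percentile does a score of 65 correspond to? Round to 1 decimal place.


z = (IQ - mean) / SD
z = (65 - 100) / 15 = -2.3333
Percentile = Phi(-2.3333) * 100
Phi(-2.3333) = 0.009816
= 1.0


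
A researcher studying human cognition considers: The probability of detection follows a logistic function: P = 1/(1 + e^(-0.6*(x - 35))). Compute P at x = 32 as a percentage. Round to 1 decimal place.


P(x) = 1/(1 + e^(-0.6*(32 - 35)))
Exponent = -0.6 * -3 = 1.8
e^(1.8) = 6.049647
P = 1/(1 + 6.049647) = 0.141851
Percentage = 14.2


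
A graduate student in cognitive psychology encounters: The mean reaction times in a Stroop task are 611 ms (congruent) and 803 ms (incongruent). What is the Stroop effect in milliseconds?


Stroop effect = RT(incongruent) - RT(congruent)
= 803 - 611
= 192 ms


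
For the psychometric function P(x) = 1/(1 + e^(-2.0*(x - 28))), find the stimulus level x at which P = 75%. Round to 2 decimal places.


At P = 0.75: 0.75 = 1/(1 + e^(-k*(x-x0)))
Solving: e^(-k*(x-x0)) = 1/3
x = x0 + ln(3)/k
ln(3) = 1.0986
x = 28 + 1.0986/2.0
= 28 + 0.5493
= 28.55


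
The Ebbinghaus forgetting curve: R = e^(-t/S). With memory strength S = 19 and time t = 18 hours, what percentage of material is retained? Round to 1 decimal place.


R = e^(-t/S)
-t/S = -18/19 = -0.947368
R = e^(-0.947368) = 0.38776
Percentage = 0.38776 * 100
= 38.8


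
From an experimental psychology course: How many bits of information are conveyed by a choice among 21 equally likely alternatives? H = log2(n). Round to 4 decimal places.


H = log2(n)
H = log2(21)
= 4.3923


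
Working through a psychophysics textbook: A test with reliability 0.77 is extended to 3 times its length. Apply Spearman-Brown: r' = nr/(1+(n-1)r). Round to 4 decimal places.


r_new = n*r / (1 + (n-1)*r)
Numerator = 3 * 0.77 = 2.31
Denominator = 1 + 2 * 0.77 = 2.54
r_new = 2.31 / 2.54
= 0.9094


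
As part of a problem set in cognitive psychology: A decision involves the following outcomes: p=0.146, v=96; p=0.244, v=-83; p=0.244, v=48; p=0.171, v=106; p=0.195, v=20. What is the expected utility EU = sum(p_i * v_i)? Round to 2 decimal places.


EU = sum(p_i * v_i)
0.146 * 96 = 14.016
0.244 * -83 = -20.252
0.244 * 48 = 11.712
0.171 * 106 = 18.126
0.195 * 20 = 3.9
EU = 14.016 + -20.252 + 11.712 + 18.126 + 3.9
= 27.50


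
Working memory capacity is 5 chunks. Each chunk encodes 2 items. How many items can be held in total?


Total items = chunks * items_per_chunk
= 5 * 2
= 10


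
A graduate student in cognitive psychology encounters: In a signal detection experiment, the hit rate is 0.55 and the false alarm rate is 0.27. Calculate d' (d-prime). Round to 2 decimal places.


d' = z(HR) - z(FAR)
z(0.55) = 0.1257
z(0.27) = -0.6128
d' = 0.1257 - -0.6128
= 0.74


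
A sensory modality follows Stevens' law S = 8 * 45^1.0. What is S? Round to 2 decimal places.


S = 8 * 45^1.0
45^1.0 = 45.0
S = 8 * 45.0
= 360.00


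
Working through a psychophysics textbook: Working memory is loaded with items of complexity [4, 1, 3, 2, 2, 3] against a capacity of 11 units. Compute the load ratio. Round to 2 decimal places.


Total complexity = 4 + 1 + 3 + 2 + 2 + 3 = 15
Load = total / capacity = 15 / 11
= 1.36


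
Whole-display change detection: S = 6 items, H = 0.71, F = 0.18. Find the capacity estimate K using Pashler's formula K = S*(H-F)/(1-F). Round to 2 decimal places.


K = S * (H - F) / (1 - F)
H - F = 0.53
1 - F = 0.82
K = 6 * 0.53 / 0.82
= 3.88


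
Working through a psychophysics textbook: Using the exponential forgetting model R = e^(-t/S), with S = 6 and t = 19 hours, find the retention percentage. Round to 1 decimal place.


R = e^(-t/S)
-t/S = -19/6 = -3.166667
R = e^(-3.166667) = 0.042144
Percentage = 0.042144 * 100
= 4.2


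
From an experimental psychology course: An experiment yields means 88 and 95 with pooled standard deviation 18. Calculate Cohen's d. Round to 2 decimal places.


Cohen's d = (M1 - M2) / S_pooled
= (88 - 95) / 18
= -7 / 18
= -0.39


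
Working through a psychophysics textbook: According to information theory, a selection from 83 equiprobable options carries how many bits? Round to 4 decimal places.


H = log2(n)
H = log2(83)
= 6.3750


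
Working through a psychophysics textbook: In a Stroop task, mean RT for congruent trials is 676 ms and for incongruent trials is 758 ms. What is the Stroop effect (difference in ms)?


Stroop effect = RT(incongruent) - RT(congruent)
= 758 - 676
= 82 ms


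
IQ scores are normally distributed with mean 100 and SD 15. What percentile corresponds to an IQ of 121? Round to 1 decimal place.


z = (IQ - mean) / SD
z = (121 - 100) / 15 = 1.4
Percentile = Phi(1.4) * 100
Phi(1.4) = 0.919243
= 91.9


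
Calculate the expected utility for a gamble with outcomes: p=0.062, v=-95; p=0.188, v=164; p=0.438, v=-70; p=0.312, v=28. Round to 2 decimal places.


EU = sum(p_i * v_i)
0.062 * -95 = -5.89
0.188 * 164 = 30.832
0.438 * -70 = -30.66
0.312 * 28 = 8.736
EU = -5.89 + 30.832 + -30.66 + 8.736
= 3.02


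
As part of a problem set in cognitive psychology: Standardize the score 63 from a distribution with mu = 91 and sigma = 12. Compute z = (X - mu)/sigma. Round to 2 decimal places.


z = (X - mu) / sigma
= (63 - 91) / 12
= -28 / 12
= -2.33


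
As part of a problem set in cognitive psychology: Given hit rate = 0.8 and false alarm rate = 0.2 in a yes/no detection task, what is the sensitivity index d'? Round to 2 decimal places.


d' = z(HR) - z(FAR)
z(0.8) = 0.8416
z(0.2) = -0.8416
d' = 0.8416 - -0.8416
= 1.68


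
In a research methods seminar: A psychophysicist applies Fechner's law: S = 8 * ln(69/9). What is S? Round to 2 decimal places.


S = 8 * ln(69/9)
I/I0 = 7.666667
ln(7.666667) = 2.0369
S = 8 * 2.0369
= 16.30


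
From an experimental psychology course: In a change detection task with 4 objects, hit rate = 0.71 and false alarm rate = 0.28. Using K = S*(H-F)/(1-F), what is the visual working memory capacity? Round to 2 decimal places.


K = S * (H - F) / (1 - F)
H - F = 0.43
1 - F = 0.72
K = 4 * 0.43 / 0.72
= 2.39


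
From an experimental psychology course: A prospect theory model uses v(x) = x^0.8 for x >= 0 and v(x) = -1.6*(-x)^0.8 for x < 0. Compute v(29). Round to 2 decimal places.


Since x = 29 >= 0, use v(x) = x^0.8
29^0.8 = 14.7883
v(29) = 14.79


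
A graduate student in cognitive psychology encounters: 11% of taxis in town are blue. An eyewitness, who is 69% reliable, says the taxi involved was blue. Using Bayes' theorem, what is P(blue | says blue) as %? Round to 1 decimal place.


P(blue | says blue) = P(says blue | blue)*P(blue) / [P(says blue | blue)*P(blue) + P(says blue | not blue)*P(not blue)]
Numerator = 0.69 * 0.11 = 0.0759
False identification = 0.31 * 0.89 = 0.2759
P = 0.0759 / (0.0759 + 0.2759)
= 0.0759 / 0.3518
As percentage = 21.6


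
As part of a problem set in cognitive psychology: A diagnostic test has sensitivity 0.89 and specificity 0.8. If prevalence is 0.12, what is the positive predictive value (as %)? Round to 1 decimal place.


PPV = (sens * prev) / (sens * prev + (1-spec) * (1-prev))
Numerator = 0.89 * 0.12 = 0.1068
P(positive and no disease) = (1 - spec) * (1 - prev) = (1 - 0.8) * (1 - 0.12) = 0.176
Denominator = 0.1068 + 0.176 = 0.2828
PPV = 0.1068 / 0.2828 = 0.377652
As percentage = 37.8


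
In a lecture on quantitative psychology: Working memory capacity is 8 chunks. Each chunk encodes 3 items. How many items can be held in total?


Total items = chunks * items_per_chunk
= 8 * 3
= 24


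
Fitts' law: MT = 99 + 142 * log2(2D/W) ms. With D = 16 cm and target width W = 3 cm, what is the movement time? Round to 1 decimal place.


MT = 99 + 142 * log2(2*16/3)
2D/W = 10.666667
log2(10.666667) = 3.415
MT = 99 + 142 * 3.415
= 583.9 ms


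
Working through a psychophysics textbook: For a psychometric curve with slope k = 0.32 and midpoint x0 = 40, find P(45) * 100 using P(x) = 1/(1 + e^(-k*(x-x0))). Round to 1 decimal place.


P(x) = 1/(1 + e^(-0.32*(45 - 40)))
Exponent = -0.32 * 5 = -1.6
e^(-1.6) = 0.201897
P = 1/(1 + 0.201897) = 0.832018
Percentage = 83.2


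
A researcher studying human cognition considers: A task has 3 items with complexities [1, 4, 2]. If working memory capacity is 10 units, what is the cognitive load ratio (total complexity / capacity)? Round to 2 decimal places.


Total complexity = 1 + 4 + 2 = 7
Load = total / capacity = 7 / 10
= 0.70


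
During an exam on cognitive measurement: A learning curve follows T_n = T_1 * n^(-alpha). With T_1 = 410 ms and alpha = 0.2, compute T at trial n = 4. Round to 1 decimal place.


T_n = 410 * 4^(-0.2)
4^(-0.2) = 0.757858
T_n = 410 * 0.757858
= 310.7 ms


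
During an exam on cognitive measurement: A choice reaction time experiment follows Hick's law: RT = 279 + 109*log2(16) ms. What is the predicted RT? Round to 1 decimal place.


RT = 279 + 109 * log2(16)
log2(16) = 4.0
RT = 279 + 109 * 4.0
= 279 + 436.0
= 715.0 ms


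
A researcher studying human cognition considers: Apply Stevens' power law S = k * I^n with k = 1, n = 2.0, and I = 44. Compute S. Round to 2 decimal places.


S = 1 * 44^2.0
44^2.0 = 1936.0
S = 1 * 1936.0
= 1936.00


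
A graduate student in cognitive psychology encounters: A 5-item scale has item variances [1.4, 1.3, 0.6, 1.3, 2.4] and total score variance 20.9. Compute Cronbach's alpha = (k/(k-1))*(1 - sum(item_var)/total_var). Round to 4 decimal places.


alpha = (k/(k-1)) * (1 - sum(s_i^2)/s_total^2)
sum(item variances) = 7.0
k/(k-1) = 5/4 = 1.25
1 - 7.0/20.9 = 1 - 0.334928 = 0.665072
alpha = 1.25 * 0.665072
= 0.8313


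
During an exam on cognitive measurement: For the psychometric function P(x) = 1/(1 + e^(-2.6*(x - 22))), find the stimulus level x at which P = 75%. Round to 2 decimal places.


At P = 0.75: 0.75 = 1/(1 + e^(-k*(x-x0)))
Solving: e^(-k*(x-x0)) = 1/3
x = x0 + ln(3)/k
ln(3) = 1.0986
x = 22 + 1.0986/2.6
= 22 + 0.4225
= 22.42


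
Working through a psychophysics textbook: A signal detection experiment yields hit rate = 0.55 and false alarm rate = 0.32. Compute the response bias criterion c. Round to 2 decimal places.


c = -0.5 * (z(HR) + z(FAR))
z(0.55) = 0.1257
z(0.32) = -0.4677
c = -0.5 * (0.1257 + -0.4677)
= -0.5 * -0.342
= 0.17


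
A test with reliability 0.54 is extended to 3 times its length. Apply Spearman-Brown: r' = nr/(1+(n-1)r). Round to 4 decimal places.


r_new = n*r / (1 + (n-1)*r)
Numerator = 3 * 0.54 = 1.62
Denominator = 1 + 2 * 0.54 = 2.08
r_new = 1.62 / 2.08
= 0.7788


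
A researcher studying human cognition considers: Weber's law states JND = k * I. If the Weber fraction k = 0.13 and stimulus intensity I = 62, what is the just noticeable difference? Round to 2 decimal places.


JND = k * I
JND = 0.13 * 62
= 8.06


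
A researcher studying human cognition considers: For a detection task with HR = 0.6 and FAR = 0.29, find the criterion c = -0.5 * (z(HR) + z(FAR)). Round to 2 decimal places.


c = -0.5 * (z(HR) + z(FAR))
z(0.6) = 0.2533
z(0.29) = -0.5534
c = -0.5 * (0.2533 + -0.5534)
= -0.5 * -0.3001
= 0.15


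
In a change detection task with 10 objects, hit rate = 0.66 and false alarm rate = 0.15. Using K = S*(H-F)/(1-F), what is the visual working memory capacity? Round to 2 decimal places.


K = S * (H - F) / (1 - F)
H - F = 0.51
1 - F = 0.85
K = 10 * 0.51 / 0.85
= 6.00


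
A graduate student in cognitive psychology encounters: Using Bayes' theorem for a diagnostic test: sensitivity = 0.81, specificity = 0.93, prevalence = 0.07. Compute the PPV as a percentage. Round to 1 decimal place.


PPV = (sens * prev) / (sens * prev + (1-spec) * (1-prev))
Numerator = 0.81 * 0.07 = 0.0567
P(positive and no disease) = (1 - spec) * (1 - prev) = (1 - 0.93) * (1 - 0.07) = 0.0651
Denominator = 0.0567 + 0.0651 = 0.1218
PPV = 0.0567 / 0.1218 = 0.465517
As percentage = 46.6


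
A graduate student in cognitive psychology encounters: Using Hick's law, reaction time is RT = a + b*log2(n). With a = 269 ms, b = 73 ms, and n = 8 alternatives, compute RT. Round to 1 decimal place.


RT = 269 + 73 * log2(8)
log2(8) = 3.0
RT = 269 + 73 * 3.0
= 269 + 219.0
= 488.0 ms


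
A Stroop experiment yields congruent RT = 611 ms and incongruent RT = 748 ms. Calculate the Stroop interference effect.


Stroop effect = RT(incongruent) - RT(congruent)
= 748 - 611
= 137 ms


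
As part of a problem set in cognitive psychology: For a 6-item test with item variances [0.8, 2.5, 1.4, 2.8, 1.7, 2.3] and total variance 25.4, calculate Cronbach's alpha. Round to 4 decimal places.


alpha = (k/(k-1)) * (1 - sum(s_i^2)/s_total^2)
sum(item variances) = 11.5
k/(k-1) = 6/5 = 1.2
1 - 11.5/25.4 = 1 - 0.452756 = 0.547244
alpha = 1.2 * 0.547244
= 0.6567


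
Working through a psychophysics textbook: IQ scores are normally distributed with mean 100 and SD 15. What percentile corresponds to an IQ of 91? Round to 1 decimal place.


z = (IQ - mean) / SD
z = (91 - 100) / 15 = -0.6
Percentile = Phi(-0.6) * 100
Phi(-0.6) = 0.274253
= 27.4


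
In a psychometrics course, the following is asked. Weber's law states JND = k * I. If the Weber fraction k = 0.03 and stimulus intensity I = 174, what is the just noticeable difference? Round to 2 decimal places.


JND = k * I
JND = 0.03 * 174
= 5.22


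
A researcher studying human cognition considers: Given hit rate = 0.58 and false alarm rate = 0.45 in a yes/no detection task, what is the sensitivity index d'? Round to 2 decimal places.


d' = z(HR) - z(FAR)
z(0.58) = 0.2019
z(0.45) = -0.1257
d' = 0.2019 - -0.1257
= 0.33


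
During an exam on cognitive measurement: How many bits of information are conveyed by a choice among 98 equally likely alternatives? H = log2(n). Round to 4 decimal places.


H = log2(n)
H = log2(98)
= 6.6147


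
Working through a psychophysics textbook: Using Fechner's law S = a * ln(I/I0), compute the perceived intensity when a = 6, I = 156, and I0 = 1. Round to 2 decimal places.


S = 6 * ln(156/1)
I/I0 = 156.0
ln(156.0) = 5.0499
S = 6 * 5.0499
= 30.30


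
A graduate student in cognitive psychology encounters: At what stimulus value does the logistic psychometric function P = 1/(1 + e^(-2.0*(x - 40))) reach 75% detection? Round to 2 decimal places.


At P = 0.75: 0.75 = 1/(1 + e^(-k*(x-x0)))
Solving: e^(-k*(x-x0)) = 1/3
x = x0 + ln(3)/k
ln(3) = 1.0986
x = 40 + 1.0986/2.0
= 40 + 0.5493
= 40.55


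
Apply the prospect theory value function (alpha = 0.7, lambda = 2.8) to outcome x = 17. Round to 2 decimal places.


Since x = 17 >= 0, use v(x) = x^0.7
17^0.7 = 7.2663
v(17) = 7.27


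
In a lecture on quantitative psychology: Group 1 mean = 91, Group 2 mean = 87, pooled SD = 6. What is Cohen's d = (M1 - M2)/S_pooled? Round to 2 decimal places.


Cohen's d = (M1 - M2) / S_pooled
= (91 - 87) / 6
= 4 / 6
= 0.67


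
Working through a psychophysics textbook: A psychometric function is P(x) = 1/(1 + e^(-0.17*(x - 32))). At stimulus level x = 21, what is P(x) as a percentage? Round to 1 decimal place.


P(x) = 1/(1 + e^(-0.17*(21 - 32)))
Exponent = -0.17 * -11 = 1.87
e^(1.87) = 6.488296
P = 1/(1 + 6.488296) = 0.133542
Percentage = 13.4


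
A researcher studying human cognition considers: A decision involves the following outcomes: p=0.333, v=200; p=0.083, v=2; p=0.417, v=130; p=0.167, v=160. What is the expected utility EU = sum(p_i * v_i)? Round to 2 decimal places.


EU = sum(p_i * v_i)
0.333 * 200 = 66.6
0.083 * 2 = 0.166
0.417 * 130 = 54.21
0.167 * 160 = 26.72
EU = 66.6 + 0.166 + 54.21 + 26.72
= 147.70


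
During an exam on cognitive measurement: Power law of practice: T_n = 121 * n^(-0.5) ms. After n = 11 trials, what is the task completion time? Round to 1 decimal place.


T_n = 121 * 11^(-0.5)
11^(-0.5) = 0.301511
T_n = 121 * 0.301511
= 36.5 ms


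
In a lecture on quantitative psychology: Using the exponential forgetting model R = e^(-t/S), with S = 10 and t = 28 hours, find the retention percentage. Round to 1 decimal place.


R = e^(-t/S)
-t/S = -28/10 = -2.8
R = e^(-2.8) = 0.06081
Percentage = 0.06081 * 100
= 6.1


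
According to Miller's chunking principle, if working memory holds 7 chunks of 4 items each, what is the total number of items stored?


Total items = chunks * items_per_chunk
= 7 * 4
= 28


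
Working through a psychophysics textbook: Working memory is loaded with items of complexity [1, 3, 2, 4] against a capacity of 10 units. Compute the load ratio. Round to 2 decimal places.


Total complexity = 1 + 3 + 2 + 4 = 10
Load = total / capacity = 10 / 10
= 1.00


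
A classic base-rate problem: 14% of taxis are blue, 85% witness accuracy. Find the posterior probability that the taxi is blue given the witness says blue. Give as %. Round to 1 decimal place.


P(blue | says blue) = P(says blue | blue)*P(blue) / [P(says blue | blue)*P(blue) + P(says blue | not blue)*P(not blue)]
Numerator = 0.85 * 0.14 = 0.119
False identification = 0.15 * 0.86 = 0.129
P = 0.119 / (0.119 + 0.129)
= 0.119 / 0.248
As percentage = 48.0


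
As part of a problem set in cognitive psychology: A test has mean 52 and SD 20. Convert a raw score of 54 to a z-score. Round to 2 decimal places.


z = (X - mu) / sigma
= (54 - 52) / 20
= 2 / 20
= 0.10


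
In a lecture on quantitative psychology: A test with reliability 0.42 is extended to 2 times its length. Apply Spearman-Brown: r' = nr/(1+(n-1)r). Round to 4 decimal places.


r_new = n*r / (1 + (n-1)*r)
Numerator = 2 * 0.42 = 0.84
Denominator = 1 + 1 * 0.42 = 1.42
r_new = 0.84 / 1.42
= 0.5915


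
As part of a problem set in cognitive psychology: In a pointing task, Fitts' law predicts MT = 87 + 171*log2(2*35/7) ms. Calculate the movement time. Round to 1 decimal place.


MT = 87 + 171 * log2(2*35/7)
2D/W = 10.0
log2(10.0) = 3.3219
MT = 87 + 171 * 3.3219
= 655.0 ms


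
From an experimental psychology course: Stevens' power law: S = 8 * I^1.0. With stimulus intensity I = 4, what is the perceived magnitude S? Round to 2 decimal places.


S = 8 * 4^1.0
4^1.0 = 4.0
S = 8 * 4.0
= 32.00


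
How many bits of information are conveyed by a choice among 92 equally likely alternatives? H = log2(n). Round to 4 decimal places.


H = log2(n)
H = log2(92)
= 6.5236


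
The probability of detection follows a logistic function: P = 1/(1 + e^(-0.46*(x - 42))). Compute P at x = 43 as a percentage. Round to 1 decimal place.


P(x) = 1/(1 + e^(-0.46*(43 - 42)))
Exponent = -0.46 * 1 = -0.46
e^(-0.46) = 0.631284
P = 1/(1 + 0.631284) = 0.613014
Percentage = 61.3


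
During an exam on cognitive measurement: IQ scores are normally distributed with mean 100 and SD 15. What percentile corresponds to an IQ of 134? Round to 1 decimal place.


z = (IQ - mean) / SD
z = (134 - 100) / 15 = 2.2667
Percentile = Phi(2.2667) * 100
Phi(2.2667) = 0.988296
= 98.8


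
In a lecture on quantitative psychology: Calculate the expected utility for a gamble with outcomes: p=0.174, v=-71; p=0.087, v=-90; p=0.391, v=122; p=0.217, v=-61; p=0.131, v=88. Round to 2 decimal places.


EU = sum(p_i * v_i)
0.174 * -71 = -12.354
0.087 * -90 = -7.83
0.391 * 122 = 47.702
0.217 * -61 = -13.237
0.131 * 88 = 11.528
EU = -12.354 + -7.83 + 47.702 + -13.237 + 11.528
= 25.81


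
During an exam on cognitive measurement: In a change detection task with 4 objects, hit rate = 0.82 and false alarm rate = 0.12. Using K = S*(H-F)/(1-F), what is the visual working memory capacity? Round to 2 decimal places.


K = S * (H - F) / (1 - F)
H - F = 0.7
1 - F = 0.88
K = 4 * 0.7 / 0.88
= 3.18


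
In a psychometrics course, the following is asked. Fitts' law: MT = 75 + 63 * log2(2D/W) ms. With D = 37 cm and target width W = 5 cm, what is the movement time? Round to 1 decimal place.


MT = 75 + 63 * log2(2*37/5)
2D/W = 14.8
log2(14.8) = 3.8875
MT = 75 + 63 * 3.8875
= 319.9 ms


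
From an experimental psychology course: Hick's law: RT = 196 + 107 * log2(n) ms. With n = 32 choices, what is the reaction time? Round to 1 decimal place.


RT = 196 + 107 * log2(32)
log2(32) = 5.0
RT = 196 + 107 * 5.0
= 196 + 535.0
= 731.0 ms


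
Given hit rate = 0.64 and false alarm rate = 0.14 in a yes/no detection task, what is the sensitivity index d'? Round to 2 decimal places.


d' = z(HR) - z(FAR)
z(0.64) = 0.3585
z(0.14) = -1.0803
d' = 0.3585 - -1.0803
= 1.44


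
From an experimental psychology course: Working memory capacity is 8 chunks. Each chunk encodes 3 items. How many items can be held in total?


Total items = chunks * items_per_chunk
= 8 * 3
= 24


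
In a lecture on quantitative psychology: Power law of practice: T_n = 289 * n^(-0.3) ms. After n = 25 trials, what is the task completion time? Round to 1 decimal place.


T_n = 289 * 25^(-0.3)
25^(-0.3) = 0.380731
T_n = 289 * 0.380731
= 110.0 ms


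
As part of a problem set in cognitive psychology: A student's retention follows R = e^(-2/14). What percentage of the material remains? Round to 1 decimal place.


R = e^(-t/S)
-t/S = -2/14 = -0.142857
R = e^(-0.142857) = 0.866878
Percentage = 0.866878 * 100
= 86.7


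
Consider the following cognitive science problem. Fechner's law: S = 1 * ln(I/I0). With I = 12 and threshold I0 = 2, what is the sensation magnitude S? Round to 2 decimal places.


S = 1 * ln(12/2)
I/I0 = 6.0
ln(6.0) = 1.7918
S = 1 * 1.7918
= 1.79


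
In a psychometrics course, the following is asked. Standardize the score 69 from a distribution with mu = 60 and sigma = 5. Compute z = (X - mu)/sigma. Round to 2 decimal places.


z = (X - mu) / sigma
= (69 - 60) / 5
= 9 / 5
= 1.80


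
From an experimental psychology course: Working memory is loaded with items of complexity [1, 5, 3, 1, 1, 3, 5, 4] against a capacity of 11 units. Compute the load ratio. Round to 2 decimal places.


Total complexity = 1 + 5 + 3 + 1 + 1 + 3 + 5 + 4 = 23
Load = total / capacity = 23 / 11
= 2.09


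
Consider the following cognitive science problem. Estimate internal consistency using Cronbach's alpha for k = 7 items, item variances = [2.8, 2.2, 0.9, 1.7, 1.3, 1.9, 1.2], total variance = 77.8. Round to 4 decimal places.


alpha = (k/(k-1)) * (1 - sum(s_i^2)/s_total^2)
sum(item variances) = 12.0
k/(k-1) = 7/6 = 1.166667
1 - 12.0/77.8 = 1 - 0.154242 = 0.845758
alpha = 1.166667 * 0.845758
= 0.9867


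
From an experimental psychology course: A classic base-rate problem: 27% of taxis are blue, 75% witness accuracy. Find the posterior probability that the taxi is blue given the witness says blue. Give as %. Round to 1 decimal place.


P(blue | says blue) = P(says blue | blue)*P(blue) / [P(says blue | blue)*P(blue) + P(says blue | not blue)*P(not blue)]
Numerator = 0.75 * 0.27 = 0.2025
False identification = 0.25 * 0.73 = 0.1825
P = 0.2025 / (0.2025 + 0.1825)
= 0.2025 / 0.385
As percentage = 52.6


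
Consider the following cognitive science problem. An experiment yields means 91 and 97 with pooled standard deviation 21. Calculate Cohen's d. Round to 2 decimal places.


Cohen's d = (M1 - M2) / S_pooled
= (91 - 97) / 21
= -6 / 21
= -0.29


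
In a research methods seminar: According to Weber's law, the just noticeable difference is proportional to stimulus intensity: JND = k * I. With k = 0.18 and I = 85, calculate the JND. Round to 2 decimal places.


JND = k * I
JND = 0.18 * 85
= 15.30


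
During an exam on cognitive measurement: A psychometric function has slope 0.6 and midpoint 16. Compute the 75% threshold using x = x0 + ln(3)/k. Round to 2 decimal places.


At P = 0.75: 0.75 = 1/(1 + e^(-k*(x-x0)))
Solving: e^(-k*(x-x0)) = 1/3
x = x0 + ln(3)/k
ln(3) = 1.0986
x = 16 + 1.0986/0.6
= 16 + 1.831
= 17.83


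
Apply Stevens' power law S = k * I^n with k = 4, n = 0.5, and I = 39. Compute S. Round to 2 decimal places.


S = 4 * 39^0.5
39^0.5 = 6.245
S = 4 * 6.245
= 24.98


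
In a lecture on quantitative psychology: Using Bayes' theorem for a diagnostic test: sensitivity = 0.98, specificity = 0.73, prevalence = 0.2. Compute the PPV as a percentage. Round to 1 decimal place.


PPV = (sens * prev) / (sens * prev + (1-spec) * (1-prev))
Numerator = 0.98 * 0.2 = 0.196
P(positive and no disease) = (1 - spec) * (1 - prev) = (1 - 0.73) * (1 - 0.2) = 0.216
Denominator = 0.196 + 0.216 = 0.412
PPV = 0.196 / 0.412 = 0.475728
As percentage = 47.6


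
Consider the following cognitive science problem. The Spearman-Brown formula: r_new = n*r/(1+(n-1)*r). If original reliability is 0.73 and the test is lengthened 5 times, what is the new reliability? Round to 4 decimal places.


r_new = n*r / (1 + (n-1)*r)
Numerator = 5 * 0.73 = 3.65
Denominator = 1 + 4 * 0.73 = 3.92
r_new = 3.65 / 3.92
= 0.9311


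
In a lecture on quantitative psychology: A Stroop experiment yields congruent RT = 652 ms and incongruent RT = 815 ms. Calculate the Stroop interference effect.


Stroop effect = RT(incongruent) - RT(congruent)
= 815 - 652
= 163 ms


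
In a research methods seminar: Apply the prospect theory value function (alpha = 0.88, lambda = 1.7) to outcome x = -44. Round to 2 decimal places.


Since x = -44 < 0, use v(x) = -lambda*(-x)^alpha
(-x) = 44
44^0.88 = 27.9408
v(-44) = -1.7 * 27.9408
= -47.50


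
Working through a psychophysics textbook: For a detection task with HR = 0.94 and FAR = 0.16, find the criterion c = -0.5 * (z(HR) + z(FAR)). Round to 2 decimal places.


c = -0.5 * (z(HR) + z(FAR))
z(0.94) = 1.5548
z(0.16) = -0.9945
c = -0.5 * (1.5548 + -0.9945)
= -0.5 * 0.5603
= -0.28


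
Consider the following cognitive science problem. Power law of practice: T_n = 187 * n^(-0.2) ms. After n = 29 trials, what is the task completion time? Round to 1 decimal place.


T_n = 187 * 29^(-0.2)
29^(-0.2) = 0.509942
T_n = 187 * 0.509942
= 95.4 ms


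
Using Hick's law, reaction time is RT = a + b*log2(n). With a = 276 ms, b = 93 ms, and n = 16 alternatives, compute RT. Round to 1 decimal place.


RT = 276 + 93 * log2(16)
log2(16) = 4.0
RT = 276 + 93 * 4.0
= 276 + 372.0
= 648.0 ms


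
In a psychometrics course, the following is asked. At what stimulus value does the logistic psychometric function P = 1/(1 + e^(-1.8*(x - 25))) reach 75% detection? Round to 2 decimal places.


At P = 0.75: 0.75 = 1/(1 + e^(-k*(x-x0)))
Solving: e^(-k*(x-x0)) = 1/3
x = x0 + ln(3)/k
ln(3) = 1.0986
x = 25 + 1.0986/1.8
= 25 + 0.6103
= 25.61


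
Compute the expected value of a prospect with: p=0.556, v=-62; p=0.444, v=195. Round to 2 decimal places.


EU = sum(p_i * v_i)
0.556 * -62 = -34.472
0.444 * 195 = 86.58
EU = -34.472 + 86.58
= 52.11


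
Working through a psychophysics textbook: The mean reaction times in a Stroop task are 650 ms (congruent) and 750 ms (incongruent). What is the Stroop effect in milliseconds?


Stroop effect = RT(incongruent) - RT(congruent)
= 750 - 650
= 100 ms


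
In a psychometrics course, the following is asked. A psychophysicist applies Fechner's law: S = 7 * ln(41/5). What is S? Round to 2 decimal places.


S = 7 * ln(41/5)
I/I0 = 8.2
ln(8.2) = 2.1041
S = 7 * 2.1041
= 14.73


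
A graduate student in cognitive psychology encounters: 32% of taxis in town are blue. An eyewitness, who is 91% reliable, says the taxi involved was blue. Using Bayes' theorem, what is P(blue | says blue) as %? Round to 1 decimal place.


P(blue | says blue) = P(says blue | blue)*P(blue) / [P(says blue | blue)*P(blue) + P(says blue | not blue)*P(not blue)]
Numerator = 0.91 * 0.32 = 0.2912
False identification = 0.09 * 0.68 = 0.0612
P = 0.2912 / (0.2912 + 0.0612)
= 0.2912 / 0.3524
As percentage = 82.6


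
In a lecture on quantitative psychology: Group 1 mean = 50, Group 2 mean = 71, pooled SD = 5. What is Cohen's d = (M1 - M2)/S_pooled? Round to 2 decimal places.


Cohen's d = (M1 - M2) / S_pooled
= (50 - 71) / 5
= -21 / 5
= -4.20


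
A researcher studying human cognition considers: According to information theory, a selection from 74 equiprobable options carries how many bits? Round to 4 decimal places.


H = log2(n)
H = log2(74)
= 6.2095


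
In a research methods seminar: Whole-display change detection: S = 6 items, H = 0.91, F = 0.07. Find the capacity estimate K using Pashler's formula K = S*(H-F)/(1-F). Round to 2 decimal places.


K = S * (H - F) / (1 - F)
H - F = 0.84
1 - F = 0.93
K = 6 * 0.84 / 0.93
= 5.42


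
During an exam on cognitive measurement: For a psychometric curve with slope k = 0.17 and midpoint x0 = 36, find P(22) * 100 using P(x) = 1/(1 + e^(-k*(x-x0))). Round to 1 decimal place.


P(x) = 1/(1 + e^(-0.17*(22 - 36)))
Exponent = -0.17 * -14 = 2.38
e^(2.38) = 10.804903
P = 1/(1 + 10.804903) = 0.084711
Percentage = 8.5


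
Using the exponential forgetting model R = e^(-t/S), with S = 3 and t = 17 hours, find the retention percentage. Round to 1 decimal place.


R = e^(-t/S)
-t/S = -17/3 = -5.666667
R = e^(-5.666667) = 0.003459
Percentage = 0.003459 * 100
= 0.3


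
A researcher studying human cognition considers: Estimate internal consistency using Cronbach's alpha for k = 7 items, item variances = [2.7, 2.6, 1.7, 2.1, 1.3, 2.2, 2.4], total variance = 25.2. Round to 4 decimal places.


alpha = (k/(k-1)) * (1 - sum(s_i^2)/s_total^2)
sum(item variances) = 15.0
k/(k-1) = 7/6 = 1.166667
1 - 15.0/25.2 = 1 - 0.595238 = 0.404762
alpha = 1.166667 * 0.404762
= 0.4722


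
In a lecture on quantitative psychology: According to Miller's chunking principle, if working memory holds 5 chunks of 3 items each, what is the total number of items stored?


Total items = chunks * items_per_chunk
= 5 * 3
= 15
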